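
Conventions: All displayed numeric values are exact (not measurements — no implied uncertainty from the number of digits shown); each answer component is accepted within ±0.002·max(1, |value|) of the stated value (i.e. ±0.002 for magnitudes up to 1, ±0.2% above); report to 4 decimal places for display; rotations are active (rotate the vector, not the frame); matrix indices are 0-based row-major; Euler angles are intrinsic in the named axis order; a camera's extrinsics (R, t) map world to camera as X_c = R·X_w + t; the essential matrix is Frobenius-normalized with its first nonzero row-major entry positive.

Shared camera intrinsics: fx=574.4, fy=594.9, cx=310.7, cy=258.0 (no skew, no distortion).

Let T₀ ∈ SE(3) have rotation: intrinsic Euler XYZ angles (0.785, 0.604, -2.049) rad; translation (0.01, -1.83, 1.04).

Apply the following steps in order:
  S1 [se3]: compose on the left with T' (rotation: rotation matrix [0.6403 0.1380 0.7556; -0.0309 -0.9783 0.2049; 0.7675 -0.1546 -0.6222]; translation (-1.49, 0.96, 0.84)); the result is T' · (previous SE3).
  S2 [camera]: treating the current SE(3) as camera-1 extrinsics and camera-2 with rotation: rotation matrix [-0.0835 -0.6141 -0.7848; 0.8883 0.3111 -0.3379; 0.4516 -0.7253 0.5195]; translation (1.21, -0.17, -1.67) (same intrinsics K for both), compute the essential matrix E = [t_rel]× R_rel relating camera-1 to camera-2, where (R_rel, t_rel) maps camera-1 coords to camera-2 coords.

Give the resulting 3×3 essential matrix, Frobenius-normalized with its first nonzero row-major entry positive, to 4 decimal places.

matrix = [0.4877 0.0697 -0.3630; -0.2205 0.0413 -0.5933; 0.4594 0.0224 0.1079]

after S1 (compose_se3): R=[-0.6892 -0.0431 0.7233; 0.7161 -0.1925 0.6709; 0.1103 0.9803 0.1636], t=(-0.9503, 2.9631, 0.4835)
after S2 (essential): [0.4877 0.0697 -0.3630; -0.2205 0.0413 -0.5933; 0.4594 0.0224 0.1079]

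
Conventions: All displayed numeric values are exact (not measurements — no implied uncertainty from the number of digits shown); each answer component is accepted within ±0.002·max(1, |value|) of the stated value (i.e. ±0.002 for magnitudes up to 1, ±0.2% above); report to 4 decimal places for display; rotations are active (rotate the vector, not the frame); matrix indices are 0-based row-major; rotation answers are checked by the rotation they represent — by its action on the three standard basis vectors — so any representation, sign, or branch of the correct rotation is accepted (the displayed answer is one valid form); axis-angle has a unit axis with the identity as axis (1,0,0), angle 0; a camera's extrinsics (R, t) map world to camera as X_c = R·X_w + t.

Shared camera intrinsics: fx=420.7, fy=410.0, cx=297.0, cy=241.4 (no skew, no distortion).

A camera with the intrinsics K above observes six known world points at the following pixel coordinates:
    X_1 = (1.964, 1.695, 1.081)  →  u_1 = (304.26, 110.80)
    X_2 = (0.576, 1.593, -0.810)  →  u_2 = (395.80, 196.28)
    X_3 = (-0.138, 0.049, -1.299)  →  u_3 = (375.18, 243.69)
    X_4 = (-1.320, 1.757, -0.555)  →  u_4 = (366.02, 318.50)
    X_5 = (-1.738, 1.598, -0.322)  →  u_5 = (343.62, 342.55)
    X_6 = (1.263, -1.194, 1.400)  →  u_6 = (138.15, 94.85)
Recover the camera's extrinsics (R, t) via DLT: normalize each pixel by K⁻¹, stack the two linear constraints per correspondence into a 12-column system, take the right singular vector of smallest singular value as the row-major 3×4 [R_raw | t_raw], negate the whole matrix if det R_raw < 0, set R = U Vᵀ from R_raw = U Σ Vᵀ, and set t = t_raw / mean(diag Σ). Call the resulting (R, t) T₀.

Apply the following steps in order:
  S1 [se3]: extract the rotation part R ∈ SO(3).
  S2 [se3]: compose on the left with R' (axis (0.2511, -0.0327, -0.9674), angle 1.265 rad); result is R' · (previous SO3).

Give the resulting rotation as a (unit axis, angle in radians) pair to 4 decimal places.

source (pnp_recover): camera pose = R=[0.1355 0.5687 -0.8113; -0.9904 0.0539 -0.1275; -0.0288 0.8208 0.5705], t=(-0.2300, -0.2800, 5.1799)
after S1 (rot_of_se3): [0.1355 0.5687 -0.8113; -0.9904 0.0539 -0.1275; -0.0288 0.8208 0.5705]
after S2 (compose_so3): [-0.8554 0.0808 -0.5116; -0.4184 -0.6900 0.5906; -0.3053 0.7193 0.6240]

rotation (axis_angle) = ((0.2317, -0.3716, -0.8990), 2.8603)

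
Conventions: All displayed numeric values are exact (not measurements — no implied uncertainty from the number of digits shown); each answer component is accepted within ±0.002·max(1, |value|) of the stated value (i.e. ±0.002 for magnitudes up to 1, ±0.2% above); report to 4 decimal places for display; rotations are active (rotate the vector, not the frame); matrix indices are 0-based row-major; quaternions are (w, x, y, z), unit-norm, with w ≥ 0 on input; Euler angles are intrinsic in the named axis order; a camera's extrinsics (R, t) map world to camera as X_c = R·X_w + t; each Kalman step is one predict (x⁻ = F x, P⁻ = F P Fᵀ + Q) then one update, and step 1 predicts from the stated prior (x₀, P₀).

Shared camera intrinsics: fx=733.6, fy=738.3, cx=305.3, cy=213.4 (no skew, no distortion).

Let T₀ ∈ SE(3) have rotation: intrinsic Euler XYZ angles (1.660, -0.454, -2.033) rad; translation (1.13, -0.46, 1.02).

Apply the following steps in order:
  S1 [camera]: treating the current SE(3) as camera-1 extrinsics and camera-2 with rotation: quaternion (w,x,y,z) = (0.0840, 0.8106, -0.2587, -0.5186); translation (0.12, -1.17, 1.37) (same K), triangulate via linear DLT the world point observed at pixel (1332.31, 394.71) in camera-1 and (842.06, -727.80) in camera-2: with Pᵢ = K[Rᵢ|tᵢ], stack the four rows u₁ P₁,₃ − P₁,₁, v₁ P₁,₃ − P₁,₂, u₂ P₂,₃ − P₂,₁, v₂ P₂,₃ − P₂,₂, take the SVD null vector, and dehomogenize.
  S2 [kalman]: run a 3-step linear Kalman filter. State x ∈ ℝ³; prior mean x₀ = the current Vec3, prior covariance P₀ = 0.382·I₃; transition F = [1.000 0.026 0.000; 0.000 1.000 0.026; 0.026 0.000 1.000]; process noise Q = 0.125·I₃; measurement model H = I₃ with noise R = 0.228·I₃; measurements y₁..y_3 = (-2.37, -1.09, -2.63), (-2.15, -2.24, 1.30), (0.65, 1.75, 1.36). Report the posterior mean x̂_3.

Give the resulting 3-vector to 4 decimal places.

result = (-0.5389, 0.1590, 0.6274)

after S1 (triangulate): (0.5530, -0.2056, -0.4477)
after S2 (kf_track): (-0.5389, 0.1590, 0.6274)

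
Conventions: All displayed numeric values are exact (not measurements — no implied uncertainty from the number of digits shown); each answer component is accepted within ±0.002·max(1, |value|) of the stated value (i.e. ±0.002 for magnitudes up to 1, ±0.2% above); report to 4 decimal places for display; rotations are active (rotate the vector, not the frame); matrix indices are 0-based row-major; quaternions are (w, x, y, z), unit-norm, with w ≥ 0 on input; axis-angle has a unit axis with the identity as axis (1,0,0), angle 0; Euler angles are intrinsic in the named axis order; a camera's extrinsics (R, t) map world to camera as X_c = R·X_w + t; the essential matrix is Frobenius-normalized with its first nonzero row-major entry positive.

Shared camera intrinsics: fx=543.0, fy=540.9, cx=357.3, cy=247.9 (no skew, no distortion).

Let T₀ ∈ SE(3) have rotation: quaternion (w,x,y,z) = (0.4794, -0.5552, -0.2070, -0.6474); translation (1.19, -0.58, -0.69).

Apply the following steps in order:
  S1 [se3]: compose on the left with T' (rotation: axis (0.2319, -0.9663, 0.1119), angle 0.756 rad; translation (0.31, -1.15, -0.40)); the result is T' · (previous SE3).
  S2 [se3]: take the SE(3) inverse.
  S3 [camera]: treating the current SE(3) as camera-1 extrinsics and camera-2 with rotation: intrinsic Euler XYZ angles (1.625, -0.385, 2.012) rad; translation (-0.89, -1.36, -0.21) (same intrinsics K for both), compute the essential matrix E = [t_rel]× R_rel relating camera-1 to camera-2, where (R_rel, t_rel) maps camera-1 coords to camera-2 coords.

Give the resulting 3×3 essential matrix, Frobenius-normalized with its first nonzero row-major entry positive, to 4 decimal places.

after S1 (compose_se3): R=[-0.4912 0.8673 0.0806; -0.5556 -0.3833 0.7379; 0.6708 0.3177 0.6701], t=(1.7257, -1.5707, -0.1823)
after S2 (invert_se3): R=[-0.4912 -0.5556 0.6708; 0.8673 -0.3833 0.3177; 0.0806 0.7379 0.6701], t=(0.0974, -2.0407, 1.1421)
after S3 (essential): [0.5981 -0.2164 0.3045; 0.2137 -0.0302 -0.5153; 0.2224 -0.0438 -0.3730]

matrix = [0.5981 -0.2164 0.3045; 0.2137 -0.0302 -0.5153; 0.2224 -0.0438 -0.3730]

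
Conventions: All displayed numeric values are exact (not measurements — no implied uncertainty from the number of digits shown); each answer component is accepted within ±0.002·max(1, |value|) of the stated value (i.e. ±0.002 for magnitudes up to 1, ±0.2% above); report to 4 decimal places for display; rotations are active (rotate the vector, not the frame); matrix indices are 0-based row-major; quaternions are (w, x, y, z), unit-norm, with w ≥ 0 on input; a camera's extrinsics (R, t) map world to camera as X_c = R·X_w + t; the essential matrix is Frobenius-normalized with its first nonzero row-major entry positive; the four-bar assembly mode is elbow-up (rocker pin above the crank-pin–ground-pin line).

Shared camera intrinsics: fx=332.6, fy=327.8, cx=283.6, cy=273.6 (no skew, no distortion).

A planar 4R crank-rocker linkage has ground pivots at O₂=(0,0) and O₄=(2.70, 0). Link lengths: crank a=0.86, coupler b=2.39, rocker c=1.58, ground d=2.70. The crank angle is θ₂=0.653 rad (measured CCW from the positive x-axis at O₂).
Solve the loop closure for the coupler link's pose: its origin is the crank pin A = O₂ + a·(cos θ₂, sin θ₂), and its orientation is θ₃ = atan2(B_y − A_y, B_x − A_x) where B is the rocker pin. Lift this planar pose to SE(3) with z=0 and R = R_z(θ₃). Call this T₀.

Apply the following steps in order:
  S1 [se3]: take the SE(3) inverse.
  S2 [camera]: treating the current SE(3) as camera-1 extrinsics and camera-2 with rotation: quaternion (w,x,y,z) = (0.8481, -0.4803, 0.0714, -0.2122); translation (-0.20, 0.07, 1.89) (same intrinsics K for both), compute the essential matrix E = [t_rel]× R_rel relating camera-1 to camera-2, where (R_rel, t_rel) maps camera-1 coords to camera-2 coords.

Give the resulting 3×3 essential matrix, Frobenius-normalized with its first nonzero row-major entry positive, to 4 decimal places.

source (fourbar_fk): coupler pose = R=[0.8979 -0.4403 0.0000; 0.4403 0.8979 0.0000; 0.0000 0.0000 1.0000], t=(0.6831, 0.5225, 0.0000)
after S1 (invert_se3): R=[0.8979 0.4403 0.0000; -0.4403 0.8979 0.0000; 0.0000 0.0000 1.0000], t=(-0.8433, -0.1684, 0.0000)
after S2 (essential): [0.1223 -0.3955 -0.5163; 0.6936 0.1091 0.0833; -0.0515 0.1481 0.1938]

matrix = [0.1223 -0.3955 -0.5163; 0.6936 0.1091 0.0833; -0.0515 0.1481 0.1938]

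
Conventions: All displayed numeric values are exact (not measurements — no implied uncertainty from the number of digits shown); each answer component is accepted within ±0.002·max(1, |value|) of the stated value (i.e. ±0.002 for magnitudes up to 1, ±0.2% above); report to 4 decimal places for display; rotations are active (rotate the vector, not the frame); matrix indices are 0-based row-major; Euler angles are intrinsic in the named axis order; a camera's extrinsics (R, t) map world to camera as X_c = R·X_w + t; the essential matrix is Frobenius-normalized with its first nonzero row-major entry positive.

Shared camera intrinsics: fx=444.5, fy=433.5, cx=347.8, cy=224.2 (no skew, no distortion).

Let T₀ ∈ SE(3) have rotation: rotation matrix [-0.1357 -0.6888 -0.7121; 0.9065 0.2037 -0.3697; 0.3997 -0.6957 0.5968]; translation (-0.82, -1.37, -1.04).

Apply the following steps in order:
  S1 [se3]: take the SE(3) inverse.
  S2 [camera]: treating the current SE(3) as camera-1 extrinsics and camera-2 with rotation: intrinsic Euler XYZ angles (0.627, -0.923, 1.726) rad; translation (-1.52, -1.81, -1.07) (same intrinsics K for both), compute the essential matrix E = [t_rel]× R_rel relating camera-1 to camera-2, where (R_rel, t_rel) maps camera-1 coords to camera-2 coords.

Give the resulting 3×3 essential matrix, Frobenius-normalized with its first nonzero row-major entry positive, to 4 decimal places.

after S1 (invert_se3): R=[-0.1357 0.9065 0.3997; -0.6888 0.2037 -0.6957; -0.7121 -0.3697 0.5968], t=(1.5464, -1.0093, -0.4698)
after S2 (essential): [0.3618 0.4711 -0.3802; 0.2351 -0.0804 0.0352; -0.5573 0.3143 -0.1739]

matrix = [0.3618 0.4711 -0.3802; 0.2351 -0.0804 0.0352; -0.5573 0.3143 -0.1739]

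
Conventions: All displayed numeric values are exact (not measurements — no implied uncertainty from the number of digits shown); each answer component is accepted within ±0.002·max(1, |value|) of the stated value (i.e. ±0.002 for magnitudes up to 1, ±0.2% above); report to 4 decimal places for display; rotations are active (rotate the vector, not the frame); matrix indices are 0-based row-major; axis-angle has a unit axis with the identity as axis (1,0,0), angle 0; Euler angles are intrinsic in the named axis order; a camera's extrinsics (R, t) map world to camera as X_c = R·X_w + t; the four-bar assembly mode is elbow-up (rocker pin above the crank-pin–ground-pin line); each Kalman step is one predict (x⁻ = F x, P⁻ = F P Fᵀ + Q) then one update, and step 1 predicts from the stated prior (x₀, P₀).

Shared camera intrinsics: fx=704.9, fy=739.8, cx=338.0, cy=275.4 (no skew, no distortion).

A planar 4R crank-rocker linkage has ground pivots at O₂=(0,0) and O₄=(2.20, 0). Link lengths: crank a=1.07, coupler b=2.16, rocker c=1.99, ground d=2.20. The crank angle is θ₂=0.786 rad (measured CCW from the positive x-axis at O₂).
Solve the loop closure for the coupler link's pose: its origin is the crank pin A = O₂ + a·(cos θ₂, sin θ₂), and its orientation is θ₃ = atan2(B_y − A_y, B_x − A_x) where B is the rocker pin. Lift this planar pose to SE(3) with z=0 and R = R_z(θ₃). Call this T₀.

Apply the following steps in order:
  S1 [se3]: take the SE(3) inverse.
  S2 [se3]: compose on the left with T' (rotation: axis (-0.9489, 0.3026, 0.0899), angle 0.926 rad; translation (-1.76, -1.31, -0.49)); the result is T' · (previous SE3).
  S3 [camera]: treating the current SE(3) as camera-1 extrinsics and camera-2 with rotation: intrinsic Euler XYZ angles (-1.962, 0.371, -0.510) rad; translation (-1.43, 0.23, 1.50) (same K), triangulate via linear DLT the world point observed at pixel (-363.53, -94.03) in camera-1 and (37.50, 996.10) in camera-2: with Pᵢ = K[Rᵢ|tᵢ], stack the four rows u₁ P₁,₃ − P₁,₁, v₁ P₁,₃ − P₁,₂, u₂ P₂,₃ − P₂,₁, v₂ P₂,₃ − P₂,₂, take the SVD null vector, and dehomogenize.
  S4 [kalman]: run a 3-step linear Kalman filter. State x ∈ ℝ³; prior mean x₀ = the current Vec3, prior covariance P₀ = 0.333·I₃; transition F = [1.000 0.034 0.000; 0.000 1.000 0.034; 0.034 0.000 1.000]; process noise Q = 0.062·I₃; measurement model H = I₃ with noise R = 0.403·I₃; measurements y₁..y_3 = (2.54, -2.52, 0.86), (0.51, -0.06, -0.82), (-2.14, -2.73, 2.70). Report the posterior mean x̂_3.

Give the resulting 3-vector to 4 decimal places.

source (fourbar_fk): coupler pose = R=[0.8309 -0.5564 0.0000; 0.5564 0.8309 0.0000; 0.0000 0.0000 1.0000], t=(0.7561, 0.7571, 0.0000)
after S1 (invert_se3): R=[0.8309 0.5564 0.0000; -0.5564 0.8309 0.0000; 0.0000 0.0000 1.0000], t=(-1.0495, -0.2084, 0.0000)
after S2 (compose_se3): R=[0.9016 0.3794 0.2078; -0.3902 0.5060 0.7692; 0.1867 -0.7746 0.6042], t=(-2.7289, -1.3980, -0.0447)
after S3 (triangulate): (0.6431, -1.7788, 1.7025)
after S4 (kf_track): (-0.0757, -1.8063, 1.2659)

result = (-0.0757, -1.8063, 1.2659)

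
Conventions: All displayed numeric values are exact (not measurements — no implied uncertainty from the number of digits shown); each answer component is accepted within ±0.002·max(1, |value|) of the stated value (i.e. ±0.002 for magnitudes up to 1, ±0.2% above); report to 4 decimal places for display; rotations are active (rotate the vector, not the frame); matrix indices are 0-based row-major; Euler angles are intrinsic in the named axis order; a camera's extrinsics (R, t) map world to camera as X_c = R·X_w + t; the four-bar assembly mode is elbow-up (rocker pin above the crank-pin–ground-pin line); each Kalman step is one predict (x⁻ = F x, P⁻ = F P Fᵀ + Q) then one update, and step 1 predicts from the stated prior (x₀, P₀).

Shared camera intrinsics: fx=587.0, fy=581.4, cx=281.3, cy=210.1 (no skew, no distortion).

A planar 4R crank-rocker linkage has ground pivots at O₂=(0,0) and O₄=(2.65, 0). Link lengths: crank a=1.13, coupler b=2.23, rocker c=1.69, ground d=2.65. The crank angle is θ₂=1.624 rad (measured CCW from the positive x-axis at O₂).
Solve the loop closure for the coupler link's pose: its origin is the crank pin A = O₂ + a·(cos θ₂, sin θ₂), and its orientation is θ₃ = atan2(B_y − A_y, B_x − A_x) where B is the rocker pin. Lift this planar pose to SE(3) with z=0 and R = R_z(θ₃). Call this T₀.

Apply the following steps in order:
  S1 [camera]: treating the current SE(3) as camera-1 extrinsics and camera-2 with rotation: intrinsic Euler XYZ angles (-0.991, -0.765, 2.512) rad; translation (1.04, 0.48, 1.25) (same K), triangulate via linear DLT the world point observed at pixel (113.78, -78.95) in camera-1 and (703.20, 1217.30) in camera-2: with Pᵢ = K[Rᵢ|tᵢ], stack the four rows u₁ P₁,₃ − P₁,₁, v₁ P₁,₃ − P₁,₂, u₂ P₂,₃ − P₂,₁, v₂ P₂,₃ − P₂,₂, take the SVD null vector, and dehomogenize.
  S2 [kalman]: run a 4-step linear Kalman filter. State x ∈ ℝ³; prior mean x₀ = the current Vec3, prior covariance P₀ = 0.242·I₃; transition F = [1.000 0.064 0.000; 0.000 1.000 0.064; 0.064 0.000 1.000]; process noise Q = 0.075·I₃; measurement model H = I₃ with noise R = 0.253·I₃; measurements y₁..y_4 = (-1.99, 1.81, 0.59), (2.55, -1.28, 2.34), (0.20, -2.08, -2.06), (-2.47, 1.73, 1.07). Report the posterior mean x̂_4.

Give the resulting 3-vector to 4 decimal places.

result = (-0.9012, 0.0780, 0.4661)

source (fourbar_fk): coupler pose = R=[0.9770 -0.2134 0.0000; 0.2134 0.9770 0.0000; 0.0000 0.0000 1.0000], t=(-0.0601, 1.1284, 0.0000)
after S1 (triangulate): (-0.7582, -1.7511, 1.4968)
after S2 (kf_track): (-0.9012, 0.0780, 0.4661)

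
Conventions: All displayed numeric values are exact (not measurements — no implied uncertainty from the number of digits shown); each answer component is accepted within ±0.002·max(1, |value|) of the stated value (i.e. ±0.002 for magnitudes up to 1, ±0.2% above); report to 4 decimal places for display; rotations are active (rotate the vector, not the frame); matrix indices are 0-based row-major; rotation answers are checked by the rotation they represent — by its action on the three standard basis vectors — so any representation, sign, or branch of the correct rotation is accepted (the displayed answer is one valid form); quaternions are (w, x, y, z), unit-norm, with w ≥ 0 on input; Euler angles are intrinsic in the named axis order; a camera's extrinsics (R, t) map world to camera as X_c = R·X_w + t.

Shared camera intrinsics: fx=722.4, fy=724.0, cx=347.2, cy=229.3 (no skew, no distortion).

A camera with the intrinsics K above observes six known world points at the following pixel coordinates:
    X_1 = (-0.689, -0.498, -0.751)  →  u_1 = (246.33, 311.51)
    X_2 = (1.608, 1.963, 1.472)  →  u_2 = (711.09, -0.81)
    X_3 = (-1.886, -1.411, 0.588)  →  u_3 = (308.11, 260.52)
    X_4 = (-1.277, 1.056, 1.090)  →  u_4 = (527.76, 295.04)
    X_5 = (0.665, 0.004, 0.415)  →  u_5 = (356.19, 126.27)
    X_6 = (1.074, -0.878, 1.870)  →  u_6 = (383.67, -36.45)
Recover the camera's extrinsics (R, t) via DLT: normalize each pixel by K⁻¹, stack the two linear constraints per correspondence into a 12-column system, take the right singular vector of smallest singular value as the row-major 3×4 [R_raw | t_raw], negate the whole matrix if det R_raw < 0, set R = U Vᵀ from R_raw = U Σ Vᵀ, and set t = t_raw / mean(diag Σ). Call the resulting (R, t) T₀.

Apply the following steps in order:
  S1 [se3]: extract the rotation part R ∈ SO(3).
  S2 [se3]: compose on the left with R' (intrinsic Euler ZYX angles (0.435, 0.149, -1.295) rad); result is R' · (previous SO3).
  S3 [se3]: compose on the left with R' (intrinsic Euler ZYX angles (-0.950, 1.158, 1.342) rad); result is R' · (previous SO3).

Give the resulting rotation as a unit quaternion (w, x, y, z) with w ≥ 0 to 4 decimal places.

source (pnp_recover): camera pose = R=[-0.1659 0.7328 0.6599; -0.6913 0.3908 -0.6077; -0.7032 -0.5570 0.4418], t=(-0.1000, -0.0500, 5.6297)
after S1 (rot_of_se3): [-0.1659 0.7328 0.6599; -0.6913 0.3908 -0.6077; -0.7032 -0.5570 0.4418]
after S2 (compose_so3): [0.2795 0.7672 0.5773; -0.8239 -0.1172 0.5546; 0.4931 -0.6306 0.5993]
after S3 (compose_so3): [-0.8453 0.5200 0.1225; 0.0353 0.2831 -0.9585; -0.5331 -0.8059 -0.2576]

rotation (quat) = (0.2122, 0.1797, 0.7723, -0.5711)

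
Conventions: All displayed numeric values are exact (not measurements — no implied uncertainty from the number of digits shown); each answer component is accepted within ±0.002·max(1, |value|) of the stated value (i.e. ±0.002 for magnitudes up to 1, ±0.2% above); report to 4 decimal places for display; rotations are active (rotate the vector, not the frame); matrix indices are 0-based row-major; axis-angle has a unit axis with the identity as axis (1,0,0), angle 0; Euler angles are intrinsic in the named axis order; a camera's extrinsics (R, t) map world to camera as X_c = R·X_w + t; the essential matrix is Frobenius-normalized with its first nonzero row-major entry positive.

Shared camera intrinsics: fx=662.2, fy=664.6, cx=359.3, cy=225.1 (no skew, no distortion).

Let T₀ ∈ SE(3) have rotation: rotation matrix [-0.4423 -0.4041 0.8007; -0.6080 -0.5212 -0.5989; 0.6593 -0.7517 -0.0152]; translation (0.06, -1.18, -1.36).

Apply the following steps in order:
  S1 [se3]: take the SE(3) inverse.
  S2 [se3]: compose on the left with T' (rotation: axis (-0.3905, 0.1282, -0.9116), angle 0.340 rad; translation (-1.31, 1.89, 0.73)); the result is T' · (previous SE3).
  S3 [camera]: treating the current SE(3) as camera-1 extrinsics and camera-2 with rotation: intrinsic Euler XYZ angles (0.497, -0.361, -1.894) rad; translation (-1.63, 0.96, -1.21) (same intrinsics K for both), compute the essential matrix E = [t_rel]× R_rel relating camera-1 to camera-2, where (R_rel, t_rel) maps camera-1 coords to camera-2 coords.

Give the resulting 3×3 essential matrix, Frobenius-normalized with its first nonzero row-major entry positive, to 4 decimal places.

matrix = [0.2152 -0.2639 -0.2111; 0.3101 -0.4234 -0.2559; -0.0457 -0.4130 0.5710]

after S1 (invert_se3): R=[-0.4423 -0.6080 0.6593; -0.4041 -0.5212 -0.7517; 0.8007 -0.5989 -0.0152], t=(0.2058, -1.6131, -0.7754)
after S2 (compose_se3): R=[-0.4920 -0.7733 0.4000; -0.1467 -0.3792 -0.9136; 0.8582 -0.5081 0.0731], t=(-1.6489, 0.2088, 0.1784)
after S3 (essential): [0.2152 -0.2639 -0.2111; 0.3101 -0.4234 -0.2559; -0.0457 -0.4130 0.5710]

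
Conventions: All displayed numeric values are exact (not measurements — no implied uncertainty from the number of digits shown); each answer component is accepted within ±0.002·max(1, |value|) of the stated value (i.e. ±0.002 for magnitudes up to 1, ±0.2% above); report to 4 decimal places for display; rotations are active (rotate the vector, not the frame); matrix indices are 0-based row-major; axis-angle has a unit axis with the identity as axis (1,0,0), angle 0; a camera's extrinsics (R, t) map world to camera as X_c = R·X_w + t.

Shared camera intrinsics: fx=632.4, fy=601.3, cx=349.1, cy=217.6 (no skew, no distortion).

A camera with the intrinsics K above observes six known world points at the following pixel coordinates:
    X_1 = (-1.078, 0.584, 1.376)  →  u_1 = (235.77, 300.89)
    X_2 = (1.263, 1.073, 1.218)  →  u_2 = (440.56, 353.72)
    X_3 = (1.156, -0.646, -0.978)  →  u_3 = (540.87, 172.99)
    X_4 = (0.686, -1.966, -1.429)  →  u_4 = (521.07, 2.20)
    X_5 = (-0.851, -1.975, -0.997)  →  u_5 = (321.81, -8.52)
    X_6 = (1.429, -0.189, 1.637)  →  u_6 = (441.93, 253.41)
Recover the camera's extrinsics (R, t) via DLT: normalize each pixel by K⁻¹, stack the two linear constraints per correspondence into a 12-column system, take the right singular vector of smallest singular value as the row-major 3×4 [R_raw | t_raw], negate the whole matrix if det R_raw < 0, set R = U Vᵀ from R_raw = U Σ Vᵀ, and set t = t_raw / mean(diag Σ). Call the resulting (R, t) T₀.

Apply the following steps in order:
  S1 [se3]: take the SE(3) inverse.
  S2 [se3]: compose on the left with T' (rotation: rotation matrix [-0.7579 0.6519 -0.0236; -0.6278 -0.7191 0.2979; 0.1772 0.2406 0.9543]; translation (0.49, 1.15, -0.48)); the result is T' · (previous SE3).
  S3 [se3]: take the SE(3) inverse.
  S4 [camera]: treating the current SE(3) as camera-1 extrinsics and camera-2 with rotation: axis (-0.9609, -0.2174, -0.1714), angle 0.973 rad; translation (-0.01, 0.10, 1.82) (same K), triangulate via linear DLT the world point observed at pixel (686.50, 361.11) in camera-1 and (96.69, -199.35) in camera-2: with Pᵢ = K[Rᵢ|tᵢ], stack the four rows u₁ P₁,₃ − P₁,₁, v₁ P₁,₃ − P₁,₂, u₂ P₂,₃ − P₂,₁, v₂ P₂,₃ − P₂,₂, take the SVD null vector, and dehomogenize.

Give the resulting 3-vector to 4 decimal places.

result = (-0.6556, -1.3703, -1.0087)

source (pnp_recover): camera pose = R=[0.9603 -0.0533 -0.2740; 0.0973 0.9840 0.1495; 0.2616 -0.1702 0.9501], t=(0.2201, 0.2700, 5.9015)
after S1 (invert_se3): R=[0.9603 0.0973 0.2616; -0.0533 0.9840 -0.1702; -0.2740 0.1495 0.9501], t=(-1.7815, 0.7505, -5.5868)
after S2 (compose_se3): R=[-0.7561 0.5642 -0.3317; -0.6461 -0.7241 0.2412; -0.1041 0.3966 0.9121], t=(2.4614, 0.0645, -5.9467)
after S3 (invert_se3): R=[-0.7561 -0.6461 -0.1041; 0.5642 -0.7241 0.3966; -0.3317 0.2412 0.9121], t=(1.2837, 1.0167, 6.2245)
after S4 (triangulate): (-0.6556, -1.3703, -1.0087)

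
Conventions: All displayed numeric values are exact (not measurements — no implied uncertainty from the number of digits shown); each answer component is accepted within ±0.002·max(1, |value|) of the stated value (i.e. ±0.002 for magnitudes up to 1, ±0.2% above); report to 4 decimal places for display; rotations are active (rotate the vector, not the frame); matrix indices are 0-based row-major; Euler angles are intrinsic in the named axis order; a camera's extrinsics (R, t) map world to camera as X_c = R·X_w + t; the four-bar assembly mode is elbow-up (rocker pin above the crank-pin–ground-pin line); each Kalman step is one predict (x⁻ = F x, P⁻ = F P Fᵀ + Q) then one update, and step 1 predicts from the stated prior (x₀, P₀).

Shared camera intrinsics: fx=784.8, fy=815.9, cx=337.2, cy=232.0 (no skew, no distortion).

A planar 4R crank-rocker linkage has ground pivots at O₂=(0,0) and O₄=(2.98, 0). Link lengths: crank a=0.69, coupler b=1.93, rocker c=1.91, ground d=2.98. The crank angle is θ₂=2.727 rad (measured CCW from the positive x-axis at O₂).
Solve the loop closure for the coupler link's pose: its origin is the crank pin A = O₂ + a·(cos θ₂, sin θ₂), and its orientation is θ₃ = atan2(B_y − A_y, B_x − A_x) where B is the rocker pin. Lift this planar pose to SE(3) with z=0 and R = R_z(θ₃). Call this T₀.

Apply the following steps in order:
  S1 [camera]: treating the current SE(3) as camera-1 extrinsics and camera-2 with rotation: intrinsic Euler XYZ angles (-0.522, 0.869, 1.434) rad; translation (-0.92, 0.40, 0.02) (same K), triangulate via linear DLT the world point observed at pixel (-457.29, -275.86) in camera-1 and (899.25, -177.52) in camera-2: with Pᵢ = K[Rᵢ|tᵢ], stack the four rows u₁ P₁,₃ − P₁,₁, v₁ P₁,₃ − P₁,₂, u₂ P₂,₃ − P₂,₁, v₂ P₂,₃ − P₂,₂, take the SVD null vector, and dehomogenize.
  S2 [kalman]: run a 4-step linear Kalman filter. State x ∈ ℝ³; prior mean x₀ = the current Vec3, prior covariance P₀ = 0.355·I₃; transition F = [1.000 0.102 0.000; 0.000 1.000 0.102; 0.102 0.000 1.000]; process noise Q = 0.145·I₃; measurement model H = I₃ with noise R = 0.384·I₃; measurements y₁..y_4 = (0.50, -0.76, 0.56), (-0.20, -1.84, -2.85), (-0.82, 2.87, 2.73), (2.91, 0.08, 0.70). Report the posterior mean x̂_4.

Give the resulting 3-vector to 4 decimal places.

result = (1.0965, 0.4977, 0.7871)

source (fourbar_fk): coupler pose = R=[0.9665 -0.2569 0.0000; 0.2569 0.9665 0.0000; 0.0000 0.0000 1.0000], t=(-0.6315, 0.2779, 0.0000)
after S1 (triangulate): (-1.0266, -0.9006, 1.3754)
after S2 (kf_track): (1.0965, 0.4977, 0.7871)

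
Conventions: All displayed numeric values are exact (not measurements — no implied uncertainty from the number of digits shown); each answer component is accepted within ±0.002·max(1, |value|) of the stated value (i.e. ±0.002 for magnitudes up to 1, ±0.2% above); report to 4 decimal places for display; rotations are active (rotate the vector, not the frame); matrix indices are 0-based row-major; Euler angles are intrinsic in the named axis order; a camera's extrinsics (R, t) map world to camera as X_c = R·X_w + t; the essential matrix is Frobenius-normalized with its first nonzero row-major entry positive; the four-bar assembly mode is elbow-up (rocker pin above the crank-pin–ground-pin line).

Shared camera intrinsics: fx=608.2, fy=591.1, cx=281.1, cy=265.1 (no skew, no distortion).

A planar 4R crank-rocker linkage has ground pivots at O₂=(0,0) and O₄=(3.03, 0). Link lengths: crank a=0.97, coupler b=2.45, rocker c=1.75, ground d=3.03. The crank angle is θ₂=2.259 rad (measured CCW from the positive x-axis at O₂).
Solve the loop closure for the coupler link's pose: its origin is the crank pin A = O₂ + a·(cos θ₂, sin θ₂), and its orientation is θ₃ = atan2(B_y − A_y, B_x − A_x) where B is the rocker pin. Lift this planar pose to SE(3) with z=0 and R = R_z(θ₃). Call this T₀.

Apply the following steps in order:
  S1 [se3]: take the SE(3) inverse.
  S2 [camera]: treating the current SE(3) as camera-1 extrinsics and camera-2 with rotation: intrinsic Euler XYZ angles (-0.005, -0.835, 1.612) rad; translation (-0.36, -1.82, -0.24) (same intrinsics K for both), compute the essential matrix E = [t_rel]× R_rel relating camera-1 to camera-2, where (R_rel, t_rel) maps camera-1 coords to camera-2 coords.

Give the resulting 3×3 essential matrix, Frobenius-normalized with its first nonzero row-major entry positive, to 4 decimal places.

matrix = [0.3106 0.4129 -0.4298; -0.0077 -0.0270 0.2962; -0.3151 -0.3655 -0.4762]

source (fourbar_fk): coupler pose = R=[0.9805 -0.1966 0.0000; 0.1966 0.9805 0.0000; 0.0000 0.0000 1.0000], t=(-0.6161, 0.7492, 0.0000)
after S1 (invert_se3): R=[0.9805 0.1966 0.0000; -0.1966 0.9805 0.0000; 0.0000 0.0000 1.0000], t=(0.4568, -0.8557, 0.0000)
after S2 (essential): [0.3106 0.4129 -0.4298; -0.0077 -0.0270 0.2962; -0.3151 -0.3655 -0.4762]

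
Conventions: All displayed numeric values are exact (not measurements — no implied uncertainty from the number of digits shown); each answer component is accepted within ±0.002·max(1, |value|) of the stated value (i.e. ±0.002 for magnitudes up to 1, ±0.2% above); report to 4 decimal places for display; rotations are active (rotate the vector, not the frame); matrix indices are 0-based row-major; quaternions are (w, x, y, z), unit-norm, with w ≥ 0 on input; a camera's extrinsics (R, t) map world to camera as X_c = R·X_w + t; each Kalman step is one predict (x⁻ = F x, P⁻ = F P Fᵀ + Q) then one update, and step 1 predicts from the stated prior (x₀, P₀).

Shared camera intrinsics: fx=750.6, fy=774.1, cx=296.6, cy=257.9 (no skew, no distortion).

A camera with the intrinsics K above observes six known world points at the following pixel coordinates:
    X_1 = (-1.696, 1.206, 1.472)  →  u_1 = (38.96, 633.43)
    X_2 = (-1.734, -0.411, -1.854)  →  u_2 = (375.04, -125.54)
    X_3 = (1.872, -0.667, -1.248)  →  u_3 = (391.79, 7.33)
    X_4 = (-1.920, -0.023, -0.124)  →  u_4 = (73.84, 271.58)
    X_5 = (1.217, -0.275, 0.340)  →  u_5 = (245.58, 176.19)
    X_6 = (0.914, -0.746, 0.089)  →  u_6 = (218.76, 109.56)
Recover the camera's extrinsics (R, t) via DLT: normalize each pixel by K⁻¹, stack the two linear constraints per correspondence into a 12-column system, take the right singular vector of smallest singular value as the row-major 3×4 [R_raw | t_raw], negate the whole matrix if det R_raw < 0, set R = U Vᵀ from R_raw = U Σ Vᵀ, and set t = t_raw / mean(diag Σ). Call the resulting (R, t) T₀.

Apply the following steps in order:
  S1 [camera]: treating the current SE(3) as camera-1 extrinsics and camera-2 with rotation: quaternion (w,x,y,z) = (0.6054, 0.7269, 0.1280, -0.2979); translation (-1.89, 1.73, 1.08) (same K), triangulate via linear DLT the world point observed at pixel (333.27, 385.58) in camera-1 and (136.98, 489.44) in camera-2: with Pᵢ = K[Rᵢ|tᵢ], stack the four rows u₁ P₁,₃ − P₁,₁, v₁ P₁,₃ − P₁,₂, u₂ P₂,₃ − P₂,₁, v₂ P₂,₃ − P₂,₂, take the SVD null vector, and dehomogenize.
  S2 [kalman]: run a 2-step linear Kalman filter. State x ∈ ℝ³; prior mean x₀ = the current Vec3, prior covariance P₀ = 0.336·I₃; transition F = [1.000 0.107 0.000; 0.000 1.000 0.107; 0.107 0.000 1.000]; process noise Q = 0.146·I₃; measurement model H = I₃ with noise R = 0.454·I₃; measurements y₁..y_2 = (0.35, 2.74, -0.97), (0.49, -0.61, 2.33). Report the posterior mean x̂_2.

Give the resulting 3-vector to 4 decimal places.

result = (0.7920, 0.9089, 1.0041)

source (pnp_recover): camera pose = R=[0.3080 0.5783 -0.7555; -0.2329 0.8158 0.5294; 0.9224 0.0129 0.3860], t=(-0.3700, -0.3100, 4.7902)
after S1 (triangulate): (1.2158, 1.4980, 0.7503)
after S2 (kf_track): (0.7920, 0.9089, 1.0041)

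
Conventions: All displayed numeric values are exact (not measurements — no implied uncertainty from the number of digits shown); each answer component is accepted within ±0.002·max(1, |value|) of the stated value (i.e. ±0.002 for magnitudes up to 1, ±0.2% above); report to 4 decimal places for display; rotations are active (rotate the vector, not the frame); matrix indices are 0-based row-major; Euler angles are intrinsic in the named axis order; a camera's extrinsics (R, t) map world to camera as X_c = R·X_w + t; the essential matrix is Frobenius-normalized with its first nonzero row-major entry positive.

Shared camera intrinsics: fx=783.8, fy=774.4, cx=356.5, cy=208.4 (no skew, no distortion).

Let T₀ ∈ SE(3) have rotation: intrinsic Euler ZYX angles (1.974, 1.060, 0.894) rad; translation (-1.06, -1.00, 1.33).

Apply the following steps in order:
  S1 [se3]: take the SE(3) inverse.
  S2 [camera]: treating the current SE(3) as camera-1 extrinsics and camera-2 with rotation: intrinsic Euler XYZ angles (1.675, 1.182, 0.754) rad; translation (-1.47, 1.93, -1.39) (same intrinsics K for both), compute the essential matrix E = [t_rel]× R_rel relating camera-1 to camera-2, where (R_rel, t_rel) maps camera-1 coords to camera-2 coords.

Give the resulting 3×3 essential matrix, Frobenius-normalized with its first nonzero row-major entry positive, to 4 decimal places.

matrix = [0.0044 0.7029 -0.0501; -0.6224 0.0367 0.0801; -0.3224 -0.0472 0.0461]

after S1 (invert_se3): R=[-0.1918 0.4497 -0.8724; -0.8429 0.3798 0.3811; 0.5027 0.8084 0.3062], t=(1.4066, -1.0206, 0.9341)
after S2 (essential): [0.0044 0.7029 -0.0501; -0.6224 0.0367 0.0801; -0.3224 -0.0472 0.0461]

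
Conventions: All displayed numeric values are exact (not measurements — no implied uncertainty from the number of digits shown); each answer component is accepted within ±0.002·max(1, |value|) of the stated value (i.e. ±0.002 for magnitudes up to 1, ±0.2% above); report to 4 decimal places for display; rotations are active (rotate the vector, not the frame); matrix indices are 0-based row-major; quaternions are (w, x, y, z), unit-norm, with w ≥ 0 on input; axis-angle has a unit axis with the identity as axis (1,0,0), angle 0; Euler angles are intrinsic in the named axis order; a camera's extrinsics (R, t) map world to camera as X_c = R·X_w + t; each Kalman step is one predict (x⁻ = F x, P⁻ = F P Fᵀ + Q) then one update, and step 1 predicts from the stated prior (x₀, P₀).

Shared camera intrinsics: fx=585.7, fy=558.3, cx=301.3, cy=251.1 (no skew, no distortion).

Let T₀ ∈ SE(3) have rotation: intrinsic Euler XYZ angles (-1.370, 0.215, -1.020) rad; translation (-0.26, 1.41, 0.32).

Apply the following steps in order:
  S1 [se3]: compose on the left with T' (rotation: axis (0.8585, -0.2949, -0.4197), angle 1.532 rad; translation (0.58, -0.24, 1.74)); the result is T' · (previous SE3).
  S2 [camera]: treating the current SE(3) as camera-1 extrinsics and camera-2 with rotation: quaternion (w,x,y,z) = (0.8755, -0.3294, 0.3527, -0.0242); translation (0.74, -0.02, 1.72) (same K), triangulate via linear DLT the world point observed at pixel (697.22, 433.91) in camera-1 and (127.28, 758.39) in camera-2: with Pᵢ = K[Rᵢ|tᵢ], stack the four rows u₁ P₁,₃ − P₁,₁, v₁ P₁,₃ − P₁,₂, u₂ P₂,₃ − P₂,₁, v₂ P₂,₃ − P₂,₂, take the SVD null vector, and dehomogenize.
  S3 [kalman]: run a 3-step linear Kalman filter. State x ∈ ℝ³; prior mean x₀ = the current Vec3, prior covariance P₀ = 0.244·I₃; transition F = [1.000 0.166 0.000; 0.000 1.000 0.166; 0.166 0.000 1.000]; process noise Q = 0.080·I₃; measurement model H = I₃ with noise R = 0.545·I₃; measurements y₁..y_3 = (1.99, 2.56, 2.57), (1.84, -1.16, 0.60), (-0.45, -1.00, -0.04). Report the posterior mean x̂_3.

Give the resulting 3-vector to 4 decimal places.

after S1 (compose_se3): R=[-0.1881 0.9609 0.2030; -0.9735 -0.1550 -0.1683; -0.1303 -0.2293 0.9646], t=(0.4288, -0.1317, 3.1972)
after S2 (triangulate): (-1.4925, 1.4944, 0.1883)
after S3 (kf_track): (0.3417, 0.3908, 0.4645)

result = (0.3417, 0.3908, 0.4645)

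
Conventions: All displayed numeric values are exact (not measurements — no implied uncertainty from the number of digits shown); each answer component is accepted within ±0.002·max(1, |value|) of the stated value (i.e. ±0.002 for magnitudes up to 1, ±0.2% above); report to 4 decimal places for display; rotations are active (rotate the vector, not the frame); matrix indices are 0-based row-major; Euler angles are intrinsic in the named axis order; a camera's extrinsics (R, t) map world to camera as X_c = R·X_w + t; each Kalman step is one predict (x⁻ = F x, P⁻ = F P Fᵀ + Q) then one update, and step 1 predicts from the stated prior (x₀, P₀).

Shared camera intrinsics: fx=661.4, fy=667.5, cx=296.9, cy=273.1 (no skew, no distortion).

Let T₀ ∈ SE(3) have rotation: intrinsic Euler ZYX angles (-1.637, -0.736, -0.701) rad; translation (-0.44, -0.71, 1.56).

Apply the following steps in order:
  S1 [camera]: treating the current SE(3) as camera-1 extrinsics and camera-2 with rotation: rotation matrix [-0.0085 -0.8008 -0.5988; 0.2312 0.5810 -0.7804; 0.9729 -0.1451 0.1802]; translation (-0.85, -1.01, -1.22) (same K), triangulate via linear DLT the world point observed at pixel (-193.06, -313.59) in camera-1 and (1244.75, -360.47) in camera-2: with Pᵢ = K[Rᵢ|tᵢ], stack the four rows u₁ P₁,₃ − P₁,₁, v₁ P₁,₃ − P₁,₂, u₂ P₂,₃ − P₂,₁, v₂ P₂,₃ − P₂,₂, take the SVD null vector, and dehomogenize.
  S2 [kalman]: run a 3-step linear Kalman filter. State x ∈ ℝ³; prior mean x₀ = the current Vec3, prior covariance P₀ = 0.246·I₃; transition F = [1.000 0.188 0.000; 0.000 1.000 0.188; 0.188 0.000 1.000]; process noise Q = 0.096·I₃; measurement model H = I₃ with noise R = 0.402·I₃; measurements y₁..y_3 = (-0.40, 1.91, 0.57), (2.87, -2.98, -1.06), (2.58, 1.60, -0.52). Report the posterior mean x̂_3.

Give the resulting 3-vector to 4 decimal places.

result = (1.9108, 0.0380, -0.1648)

after S1 (triangulate): (1.5726, -0.6676, -1.0638)
after S2 (kf_track): (1.9108, 0.0380, -0.1648)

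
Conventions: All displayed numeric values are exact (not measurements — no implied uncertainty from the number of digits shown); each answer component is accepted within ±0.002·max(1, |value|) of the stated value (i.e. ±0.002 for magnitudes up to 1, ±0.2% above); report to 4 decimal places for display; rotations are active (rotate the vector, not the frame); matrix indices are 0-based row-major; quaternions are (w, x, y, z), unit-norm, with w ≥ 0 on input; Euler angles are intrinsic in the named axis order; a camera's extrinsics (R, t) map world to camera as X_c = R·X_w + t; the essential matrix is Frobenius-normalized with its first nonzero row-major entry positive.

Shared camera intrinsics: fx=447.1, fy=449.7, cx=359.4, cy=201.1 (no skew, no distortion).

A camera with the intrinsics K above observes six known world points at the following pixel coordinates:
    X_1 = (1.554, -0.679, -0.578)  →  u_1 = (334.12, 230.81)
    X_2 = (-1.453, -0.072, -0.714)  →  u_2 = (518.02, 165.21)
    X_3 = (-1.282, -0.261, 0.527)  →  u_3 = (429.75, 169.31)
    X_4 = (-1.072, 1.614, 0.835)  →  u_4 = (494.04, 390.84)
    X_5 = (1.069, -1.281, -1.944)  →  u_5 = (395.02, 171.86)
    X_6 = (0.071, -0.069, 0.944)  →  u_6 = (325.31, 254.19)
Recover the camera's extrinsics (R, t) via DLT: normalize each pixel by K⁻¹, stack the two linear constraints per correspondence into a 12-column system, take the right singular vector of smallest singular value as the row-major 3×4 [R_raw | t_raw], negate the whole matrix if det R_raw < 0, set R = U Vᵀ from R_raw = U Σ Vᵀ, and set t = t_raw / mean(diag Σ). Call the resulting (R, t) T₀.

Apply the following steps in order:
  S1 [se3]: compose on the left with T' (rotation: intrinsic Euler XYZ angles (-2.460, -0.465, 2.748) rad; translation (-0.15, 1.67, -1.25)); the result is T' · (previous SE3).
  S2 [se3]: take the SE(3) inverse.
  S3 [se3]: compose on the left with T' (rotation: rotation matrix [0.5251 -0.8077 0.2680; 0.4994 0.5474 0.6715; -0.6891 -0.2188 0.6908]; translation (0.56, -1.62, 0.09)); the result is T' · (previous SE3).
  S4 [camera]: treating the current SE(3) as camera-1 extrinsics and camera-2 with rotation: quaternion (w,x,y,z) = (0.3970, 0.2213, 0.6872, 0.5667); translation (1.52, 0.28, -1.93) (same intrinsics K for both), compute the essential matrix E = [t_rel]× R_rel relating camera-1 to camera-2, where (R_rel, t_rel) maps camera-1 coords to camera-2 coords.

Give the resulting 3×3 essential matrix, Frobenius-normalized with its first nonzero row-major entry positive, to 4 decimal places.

matrix = [0.2124 0.6718 0.0596; 0.5919 -0.1910 0.0340; 0.3187 -0.1008 0.0184]

source (pnp_recover): camera pose = R=[-0.5770 0.4117 -0.7054; 0.4488 0.8814 0.1472; 0.6824 -0.2316 -0.6933], t=(0.3800, 0.4400, 5.2502)
after S1 (compose_se3): R=[0.0165 -0.5381 0.8427; 0.9799 0.1762 0.0933; -0.1987 0.8243 0.5302], t=(-2.9688, 4.6821, -4.5490)
after S2 (invert_se3): R=[0.0165 0.9799 -0.1987; -0.5381 0.1762 0.8243; 0.8427 0.0933 0.5302], t=(-5.4431, 1.3273, 4.4766)
after S3 (compose_se3): R=[0.6691 0.3973 -0.6281; 0.2796 0.6485 0.7080; 0.6886 -0.6493 0.3228], t=(-2.1707, -0.6054, 6.6432)
after S4 (essential): [0.2124 0.6718 0.0596; 0.5919 -0.1910 0.0340; 0.3187 -0.1008 0.0184]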